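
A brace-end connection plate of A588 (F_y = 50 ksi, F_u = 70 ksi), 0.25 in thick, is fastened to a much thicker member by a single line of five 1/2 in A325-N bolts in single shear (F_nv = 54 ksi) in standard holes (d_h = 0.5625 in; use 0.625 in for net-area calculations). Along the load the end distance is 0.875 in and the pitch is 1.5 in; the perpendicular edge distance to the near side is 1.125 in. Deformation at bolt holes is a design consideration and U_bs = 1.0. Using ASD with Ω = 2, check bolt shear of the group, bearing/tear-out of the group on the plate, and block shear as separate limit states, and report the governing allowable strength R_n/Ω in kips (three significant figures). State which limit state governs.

26.5 kips (bolt shear governs)

Bolt shear: A_b = π·0.5²/4 = 0.1963 in²; R_n = 54 × 0.1963 × 5 × 1 = 53.01 kips → 53.01 / 2 = 26.5 kips.
Bearing: edge l_c = 0.5938, r_n = 12.47 kips; interior l_c = 0.9375, r_n = 19.69 kips; R_n = 12.47 + 4·19.69 = 91.22 kips → 45.6 kips.
Block shear: A_gv = 1.719, A_nv = 1.016, A_nt = 0.2031 in²; R_n = min(0.6F_uA_nv, 0.6F_yA_gv) + U_bs·F_u·A_nt = 56.88 kips → 28.4 kips.
Bolt shear governs: 26.5 kips.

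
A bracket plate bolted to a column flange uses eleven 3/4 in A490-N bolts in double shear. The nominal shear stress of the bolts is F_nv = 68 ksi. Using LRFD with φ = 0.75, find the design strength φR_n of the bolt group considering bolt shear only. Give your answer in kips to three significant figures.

A_b = π × 0.75² / 4 = 0.4418 in².
R_n = F_nv · A_b · n · n_s = 68 × 0.4418 × 11 × 2 = 660.9 kips.
Design strength φR_n = 0.75 × 660.9 = 496 kips.

496 kips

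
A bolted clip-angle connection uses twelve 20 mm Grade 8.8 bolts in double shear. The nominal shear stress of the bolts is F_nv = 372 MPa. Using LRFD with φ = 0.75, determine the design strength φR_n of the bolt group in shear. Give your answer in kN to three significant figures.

A_b = π × 20² / 4 = 314.2 mm².
R_n = F_nv · A_b · n · n_s = 372 × 314.2 × 12 × 2 / 1000 = 2805 kN.
Design strength φR_n = 0.75 × 2805 = 2100 kN.

2100 kN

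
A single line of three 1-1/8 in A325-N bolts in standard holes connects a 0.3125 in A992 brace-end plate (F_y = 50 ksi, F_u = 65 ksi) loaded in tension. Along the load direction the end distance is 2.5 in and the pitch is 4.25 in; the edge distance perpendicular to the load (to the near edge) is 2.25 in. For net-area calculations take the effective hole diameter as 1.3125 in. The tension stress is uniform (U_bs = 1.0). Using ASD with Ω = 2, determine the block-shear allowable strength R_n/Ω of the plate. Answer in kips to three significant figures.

63.2 kips

Shear plane L_v = 2.5 + 2·4.25 = 11 in; A_gv = 11 × 0.3125 = 3.438 in².
A_nv = (11 − 2.5·1.3125) × 0.3125 = 2.412 in².
A_nt = (2.25 − 0.5·1.3125) × 0.3125 = 0.498 in².
0.6 F_u A_nv = 94.07 kips; 0.6 F_y A_gv = 103.1 kips → shear rupture governs the shear term.
R_n = 94.07 + 1.0 × 65 × 0.498 = 126.4 kips.
Allowable strength R_n/Ω = 126.4 / 2 = 63.2 kips.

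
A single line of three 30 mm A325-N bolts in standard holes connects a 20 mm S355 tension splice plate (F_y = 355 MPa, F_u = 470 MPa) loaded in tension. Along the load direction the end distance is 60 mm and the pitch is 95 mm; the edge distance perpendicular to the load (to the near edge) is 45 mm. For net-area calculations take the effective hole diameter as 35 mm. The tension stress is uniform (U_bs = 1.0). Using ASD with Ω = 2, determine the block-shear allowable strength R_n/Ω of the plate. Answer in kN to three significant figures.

588 kN

Shear plane L_v = 60 + 2·95 = 250 mm; A_gv = 250 × 20 = 5000 mm².
A_nv = (250 − 2.5·35) × 20 = 3250 mm².
A_nt = (45 − 0.5·35) × 20 = 550 mm².
0.6 F_u A_nv = 916.5 kN; 0.6 F_y A_gv = 1065 kN → shear rupture governs the shear term.
R_n = 916.5 + 1.0 × 470 × 550 / 1000 = 1175 kN.
Allowable strength R_n/Ω = 1175 / 2 = 588 kN.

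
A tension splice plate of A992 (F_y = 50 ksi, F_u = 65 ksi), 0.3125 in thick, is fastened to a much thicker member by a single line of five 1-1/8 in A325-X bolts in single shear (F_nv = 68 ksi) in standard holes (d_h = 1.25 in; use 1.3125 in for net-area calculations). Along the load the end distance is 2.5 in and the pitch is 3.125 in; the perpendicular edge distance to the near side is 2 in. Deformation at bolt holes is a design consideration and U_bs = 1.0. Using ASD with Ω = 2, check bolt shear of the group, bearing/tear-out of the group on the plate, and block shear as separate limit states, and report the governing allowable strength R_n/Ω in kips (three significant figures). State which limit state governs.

69.1 kips (block shear governs)

Bolt shear: A_b = π·1.125²/4 = 0.994 in²; R_n = 68 × 0.994 × 5 × 1 = 338 kips → 338 / 2 = 169 kips.
Bearing: edge l_c = 1.875, r_n = 45.7 kips; interior l_c = 1.875, r_n = 45.7 kips; R_n = 45.7 + 4·45.7 = 228.5 kips → 114 kips.
Block shear: A_gv = 4.688, A_nv = 2.842, A_nt = 0.4199 in²; R_n = min(0.6F_uA_nv, 0.6F_yA_gv) + U_bs·F_u·A_nt = 138.1 kips → 69.1 kips.
Block shear governs: 69.1 kips.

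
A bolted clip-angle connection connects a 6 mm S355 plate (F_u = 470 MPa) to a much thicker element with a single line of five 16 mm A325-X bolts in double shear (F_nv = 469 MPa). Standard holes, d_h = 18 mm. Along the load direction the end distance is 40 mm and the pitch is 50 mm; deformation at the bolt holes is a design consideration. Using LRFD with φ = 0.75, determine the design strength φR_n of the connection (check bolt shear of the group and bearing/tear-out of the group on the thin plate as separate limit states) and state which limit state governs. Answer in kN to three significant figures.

Bolt shear: A_b = π·16²/4 = 201.1 mm²; R_n = 469 × 201.1 × 5 × 2 / 1000 = 943 kN → 0.75 × 943 = 707 kN.
Bearing (1.2 l_c t F_u ≤ 2.4 d t F_u): upper limit = 2.4·16·6·470 / 1000 = 108.3 kN.
  Edge l_c = 40 − 18/2 = 31 → r_n = 104.9 kN; interior l_c = 50 − 18 = 32 → r_n = 108.3 kN.
  R_n,bearing = 1·104.9 + 4·108.3 = 538.1 kN → 0.75 × 538.1 = 404 kN.
Bearing governs: 404 kN.

404 kN (bearing governs)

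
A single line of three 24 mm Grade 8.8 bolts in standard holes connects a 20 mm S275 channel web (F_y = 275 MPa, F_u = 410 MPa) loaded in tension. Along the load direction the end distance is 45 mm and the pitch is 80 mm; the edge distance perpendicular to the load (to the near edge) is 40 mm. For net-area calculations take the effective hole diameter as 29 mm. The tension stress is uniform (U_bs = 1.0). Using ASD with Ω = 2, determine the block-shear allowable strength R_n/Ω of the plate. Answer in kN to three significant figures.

Shear plane L_v = 45 + 2·80 = 205 mm; A_gv = 205 × 20 = 4100 mm².
A_nv = (205 − 2.5·29) × 20 = 2650 mm².
A_nt = (40 − 0.5·29) × 20 = 510 mm².
0.6 F_u A_nv = 651.9 kN; 0.6 F_y A_gv = 676.5 kN → shear rupture governs the shear term.
R_n = 651.9 + 1.0 × 410 × 510 / 1000 = 861 kN.
Allowable strength R_n/Ω = 861 / 2 = 430 kN.

430 kN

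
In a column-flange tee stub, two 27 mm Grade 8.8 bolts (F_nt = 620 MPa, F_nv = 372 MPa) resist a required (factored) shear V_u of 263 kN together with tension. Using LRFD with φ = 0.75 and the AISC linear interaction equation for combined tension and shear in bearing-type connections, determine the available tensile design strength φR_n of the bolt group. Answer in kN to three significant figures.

254 kN

A_b = π·27²/4 = 572.6 mm²; f_rv = 263 × 1000 / (2 × 572.6) = 229.7 MPa.
F'_nt = 1.3 F_nt − (F_nt / φF_nv) f_rv = 1.3·620 − (620/(0.75·372))·229.7 = 295.6 MPa, capped at F_nt → F'_nt = 295.6 MPa.
R_n = F'_nt · A_b · n = 295.6 × 572.6 × 2 / 1000 = 338.5 kN.
Design strength φR_n = 0.75 × 338.5 = 254 kN.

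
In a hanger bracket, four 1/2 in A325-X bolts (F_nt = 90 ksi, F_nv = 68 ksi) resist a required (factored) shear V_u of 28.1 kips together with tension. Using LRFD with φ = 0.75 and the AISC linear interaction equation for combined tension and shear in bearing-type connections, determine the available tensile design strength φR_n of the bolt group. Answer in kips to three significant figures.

A_b = π·0.5²/4 = 0.1963 in²; f_rv = 28.1 / (4 × 0.1963) = 35.78 ksi.
F'_nt = 1.3 F_nt − (F_nt / φF_nv) f_rv = 1.3·90 − (90/(0.75·68))·35.78 = 53.86 ksi, capped at F_nt → F'_nt = 53.86 ksi.
R_n = F'_nt · A_b · n = 53.86 × 0.1963 × 4 = 42.3 kips.
Design strength φR_n = 0.75 × 42.3 = 31.7 kips.

31.7 kips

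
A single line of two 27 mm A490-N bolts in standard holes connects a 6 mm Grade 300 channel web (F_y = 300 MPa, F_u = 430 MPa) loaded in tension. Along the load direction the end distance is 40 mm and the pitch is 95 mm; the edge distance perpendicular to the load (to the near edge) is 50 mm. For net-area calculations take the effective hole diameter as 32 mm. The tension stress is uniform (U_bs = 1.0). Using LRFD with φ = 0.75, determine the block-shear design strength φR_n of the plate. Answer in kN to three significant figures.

Shear plane L_v = 40 + 1·95 = 135 mm; A_gv = 135 × 6 = 810 mm².
A_nv = (135 − 1.5·32) × 6 = 522 mm².
A_nt = (50 − 0.5·32) × 6 = 204 mm².
0.6 F_u A_nv = 134.7 kN; 0.6 F_y A_gv = 145.8 kN → shear rupture governs the shear term.
R_n = 134.7 + 1.0 × 430 × 204 / 1000 = 222.4 kN.
Design strength φR_n = 0.75 × 222.4 = 167 kN.

167 kN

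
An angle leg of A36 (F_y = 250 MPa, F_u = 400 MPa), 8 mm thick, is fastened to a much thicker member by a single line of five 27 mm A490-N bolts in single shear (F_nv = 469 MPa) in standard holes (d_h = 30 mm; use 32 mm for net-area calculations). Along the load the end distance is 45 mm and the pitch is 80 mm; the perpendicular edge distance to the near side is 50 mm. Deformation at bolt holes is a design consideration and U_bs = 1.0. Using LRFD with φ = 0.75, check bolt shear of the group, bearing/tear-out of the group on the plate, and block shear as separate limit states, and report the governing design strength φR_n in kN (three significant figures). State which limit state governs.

Bolt shear: A_b = π·27²/4 = 572.6 mm²; R_n = 469 × 572.6 × 5 × 1 / 1000 = 1343 kN → 0.75 × 1343 = 1010 kN.
Bearing: edge l_c = 30, r_n = 115.2 kN; interior l_c = 50, r_n = 192 kN; R_n = 115.2 + 4·192 = 883.2 kN → 662 kN.
Block shear: A_gv = 2920, A_nv = 1768, A_nt = 272 mm²; R_n = min(0.6F_uA_nv, 0.6F_yA_gv) + U_bs·F_u·A_nt = 533.1 kN → 400 kN.
Block shear governs: 400 kN.

400 kN (block shear governs)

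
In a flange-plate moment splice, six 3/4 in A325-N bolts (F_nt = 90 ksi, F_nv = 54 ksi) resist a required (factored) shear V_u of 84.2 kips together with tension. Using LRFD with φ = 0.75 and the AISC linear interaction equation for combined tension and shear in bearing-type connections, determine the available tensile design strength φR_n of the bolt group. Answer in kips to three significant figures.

A_b = π·0.75²/4 = 0.4418 in²; f_rv = 84.2 / (6 × 0.4418) = 31.76 ksi.
F'_nt = 1.3 F_nt − (F_nt / φF_nv) f_rv = 1.3·90 − (90/(0.75·54))·31.76 = 46.41 ksi, capped at F_nt → F'_nt = 46.41 ksi.
R_n = F'_nt · A_b · n = 46.41 × 0.4418 × 6 = 123 kips.
Design strength φR_n = 0.75 × 123 = 92.3 kips.

92.3 kips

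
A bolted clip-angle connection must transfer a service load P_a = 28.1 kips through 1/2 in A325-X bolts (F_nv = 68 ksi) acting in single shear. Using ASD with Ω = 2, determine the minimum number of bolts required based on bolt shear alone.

A_b = π·0.5²/4 = 0.1963 in².
Per-bolt allowable strength R_n/Ω = 68 × 0.1963 × 1 / 2 = 6.676 kips.
n ≥ 28.1 / 6.676 = 4.209 → use 5 bolts.

5 bolts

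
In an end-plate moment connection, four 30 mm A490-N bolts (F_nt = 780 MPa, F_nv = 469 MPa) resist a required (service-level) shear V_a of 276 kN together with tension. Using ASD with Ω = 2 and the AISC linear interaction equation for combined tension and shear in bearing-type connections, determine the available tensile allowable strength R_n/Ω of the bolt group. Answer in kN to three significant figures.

A_b = π·30²/4 = 706.9 mm²; f_rv = 276 × 1000 / (4 × 706.9) = 97.62 MPa.
F'_nt = 1.3 F_nt − (Ω F_nt / F_nv) f_rv = 1.3·780 − (2·780/469)·97.62 = 689.3 MPa, capped at F_nt → F'_nt = 689.3 MPa.
R_n = F'_nt · A_b · n = 689.3 × 706.9 × 4 / 1000 = 1949 kN.
Allowable strength R_n/Ω = 1949 / 2 = 974 kN.

974 kN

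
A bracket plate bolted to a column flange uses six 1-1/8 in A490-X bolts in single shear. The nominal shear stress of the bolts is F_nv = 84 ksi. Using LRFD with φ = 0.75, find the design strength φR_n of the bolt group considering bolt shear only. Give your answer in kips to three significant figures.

376 kips

A_b = π × 1.125² / 4 = 0.994 in².
R_n = F_nv · A_b · n · n_s = 84 × 0.994 × 6 × 1 = 501 kips.
Design strength φR_n = 0.75 × 501 = 376 kips.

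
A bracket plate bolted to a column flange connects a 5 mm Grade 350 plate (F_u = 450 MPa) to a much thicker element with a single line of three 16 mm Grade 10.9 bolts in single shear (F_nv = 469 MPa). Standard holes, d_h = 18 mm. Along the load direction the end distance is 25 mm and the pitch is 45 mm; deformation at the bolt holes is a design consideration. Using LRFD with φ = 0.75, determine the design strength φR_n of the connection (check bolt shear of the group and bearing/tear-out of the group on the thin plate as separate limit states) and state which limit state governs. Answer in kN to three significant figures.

Bolt shear: A_b = π·16²/4 = 201.1 mm²; R_n = 469 × 201.1 × 3 × 1 / 1000 = 282.9 kN → 0.75 × 282.9 = 212 kN.
Bearing (1.2 l_c t F_u ≤ 2.4 d t F_u): upper limit = 2.4·16·5·450 / 1000 = 86.4 kN.
  Edge l_c = 25 − 18/2 = 16 → r_n = 43.2 kN; interior l_c = 45 − 18 = 27 → r_n = 72.9 kN.
  R_n,bearing = 1·43.2 + 2·72.9 = 189 kN → 0.75 × 189 = 142 kN.
Bearing governs: 142 kN.

142 kN (bearing governs)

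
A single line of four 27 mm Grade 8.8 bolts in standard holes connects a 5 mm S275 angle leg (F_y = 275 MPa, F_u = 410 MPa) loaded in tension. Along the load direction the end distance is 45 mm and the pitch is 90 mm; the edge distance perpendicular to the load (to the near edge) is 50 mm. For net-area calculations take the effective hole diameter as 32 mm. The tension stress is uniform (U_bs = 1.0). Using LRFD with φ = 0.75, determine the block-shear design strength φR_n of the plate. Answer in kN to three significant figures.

Shear plane L_v = 45 + 3·90 = 315 mm; A_gv = 315 × 5 = 1575 mm².
A_nv = (315 − 3.5·32) × 5 = 1015 mm².
A_nt = (50 − 0.5·32) × 5 = 170 mm².
0.6 F_u A_nv = 249.7 kN; 0.6 F_y A_gv = 259.9 kN → shear rupture governs the shear term.
R_n = 249.7 + 1.0 × 410 × 170 / 1000 = 319.4 kN.
Design strength φR_n = 0.75 × 319.4 = 240 kN.

240 kN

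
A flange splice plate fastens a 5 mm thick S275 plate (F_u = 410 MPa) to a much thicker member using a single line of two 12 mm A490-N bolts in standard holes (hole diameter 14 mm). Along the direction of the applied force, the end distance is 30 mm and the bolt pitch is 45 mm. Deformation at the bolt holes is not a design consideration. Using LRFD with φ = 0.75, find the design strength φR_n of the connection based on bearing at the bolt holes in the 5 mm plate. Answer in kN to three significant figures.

108 kN

Per bolt r_n = 1.5 l_c t F_u ≤ 3.0 d t F_u; upper limit = 3.0 × 12 × 5 × 410 / 1000 = 73.8 kN.
Edge bolt: l_c = 30 − 14/2 = 23 mm → 1.5 × 23 × 5 × 410 / 1000 = 70.73 → r_n = 70.73 kN.
Interior bolts: l_c = 45 − 14 = 31 mm → 1.5 × 31 × 5 × 410 / 1000 = 95.33 → r_n = 73.8 kN.
R_n = 1 × 70.73 + 1 × 73.8 = 144.5 kN.
Design strength φR_n = 0.75 × 144.5 = 108 kN.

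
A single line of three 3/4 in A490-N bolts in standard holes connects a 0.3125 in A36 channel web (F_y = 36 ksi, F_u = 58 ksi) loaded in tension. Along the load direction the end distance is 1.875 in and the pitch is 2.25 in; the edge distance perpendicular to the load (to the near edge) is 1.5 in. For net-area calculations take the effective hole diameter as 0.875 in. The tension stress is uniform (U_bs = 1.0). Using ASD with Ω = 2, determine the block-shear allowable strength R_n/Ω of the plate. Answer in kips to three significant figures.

31.1 kips

Shear plane L_v = 1.875 + 2·2.25 = 6.375 in; A_gv = 6.375 × 0.3125 = 1.992 in².
A_nv = (6.375 − 2.5·0.875) × 0.3125 = 1.309 in².
A_nt = (1.5 − 0.5·0.875) × 0.3125 = 0.332 in².
0.6 F_u A_nv = 45.54 kips; 0.6 F_y A_gv = 43.03 kips → shear yielding governs the shear term.
R_n = 43.03 + 1.0 × 58 × 0.332 = 62.29 kips.
Allowable strength R_n/Ω = 62.29 / 2 = 31.1 kips.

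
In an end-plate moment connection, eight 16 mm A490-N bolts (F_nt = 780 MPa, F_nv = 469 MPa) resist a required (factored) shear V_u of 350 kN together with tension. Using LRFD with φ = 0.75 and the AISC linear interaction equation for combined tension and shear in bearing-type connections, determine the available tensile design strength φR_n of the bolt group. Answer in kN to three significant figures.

641 kN

A_b = π·16²/4 = 201.1 mm²; f_rv = 350 × 1000 / (8 × 201.1) = 217.6 MPa.
F'_nt = 1.3 F_nt − (F_nt / φF_nv) f_rv = 1.3·780 − (780/(0.75·469))·217.6 = 531.5 MPa, capped at F_nt → F'_nt = 531.5 MPa.
R_n = F'_nt · A_b · n = 531.5 × 201.1 × 8 / 1000 = 854.9 kN.
Design strength φR_n = 0.75 × 854.9 = 641 kN.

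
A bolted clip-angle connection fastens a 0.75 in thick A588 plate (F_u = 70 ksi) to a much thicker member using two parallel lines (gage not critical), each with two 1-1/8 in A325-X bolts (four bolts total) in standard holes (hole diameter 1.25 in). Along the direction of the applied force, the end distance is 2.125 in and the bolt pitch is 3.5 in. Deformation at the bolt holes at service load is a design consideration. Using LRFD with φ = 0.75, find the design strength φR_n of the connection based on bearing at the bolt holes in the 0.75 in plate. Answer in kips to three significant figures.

354 kips

Per bolt r_n = 1.2 l_c t F_u ≤ 2.4 d t F_u; upper limit = 2.4 × 1.125 × 0.75 × 70 = 141.8 kips.
Edge bolt: l_c = 2.125 − 1.25/2 = 1.5 in → 1.2 × 1.5 × 0.75 × 70 = 94.5 → r_n = 94.5 kips.
Interior bolts: l_c = 3.5 − 1.25 = 2.25 in → 1.2 × 2.25 × 0.75 × 70 = 141.8 → r_n = 141.8 kips.
R_n = 2 × 94.5 + 2 × 141.8 = 472.5 kips.
Design strength φR_n = 0.75 × 472.5 = 354 kips.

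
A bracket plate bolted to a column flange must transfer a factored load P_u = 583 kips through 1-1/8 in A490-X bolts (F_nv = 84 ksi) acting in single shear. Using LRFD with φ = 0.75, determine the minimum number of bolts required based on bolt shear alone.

A_b = π·1.125²/4 = 0.994 in².
Per-bolt design strength φR_n = 0.75 × 84 × 0.994 × 1 = 62.62 kips.
n ≥ 583 / 62.62 = 9.31 → use 10 bolts.

10 bolts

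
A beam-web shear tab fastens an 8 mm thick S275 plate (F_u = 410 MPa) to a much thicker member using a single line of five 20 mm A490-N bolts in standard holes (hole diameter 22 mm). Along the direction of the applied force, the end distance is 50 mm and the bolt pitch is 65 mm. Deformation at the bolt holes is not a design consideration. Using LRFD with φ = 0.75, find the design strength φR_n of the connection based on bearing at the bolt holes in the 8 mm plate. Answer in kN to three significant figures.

Per bolt r_n = 1.5 l_c t F_u ≤ 3.0 d t F_u; upper limit = 3.0 × 20 × 8 × 410 / 1000 = 196.8 kN.
Edge bolt: l_c = 50 − 22/2 = 39 mm → 1.5 × 39 × 8 × 410 / 1000 = 191.9 → r_n = 191.9 kN.
Interior bolts: l_c = 65 − 22 = 43 mm → 1.5 × 43 × 8 × 410 / 1000 = 211.6 → r_n = 196.8 kN.
R_n = 1 × 191.9 + 4 × 196.8 = 979.1 kN.
Design strength φR_n = 0.75 × 979.1 = 734 kN.

734 kN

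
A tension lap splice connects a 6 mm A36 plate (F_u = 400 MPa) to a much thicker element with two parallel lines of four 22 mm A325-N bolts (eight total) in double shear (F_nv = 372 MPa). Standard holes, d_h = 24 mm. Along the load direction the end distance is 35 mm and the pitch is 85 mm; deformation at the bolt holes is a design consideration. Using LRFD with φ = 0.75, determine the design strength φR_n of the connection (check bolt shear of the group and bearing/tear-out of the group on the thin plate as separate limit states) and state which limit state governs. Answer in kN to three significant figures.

670 kN (bearing governs)

Bolt shear: A_b = π·22²/4 = 380.1 mm²; R_n = 372 × 380.1 × 8 × 2 / 1000 = 2263 kN → 0.75 × 2263 = 1700 kN.
Bearing (1.2 l_c t F_u ≤ 2.4 d t F_u): upper limit = 2.4·22·6·400 / 1000 = 126.7 kN.
  Edge l_c = 35 − 24/2 = 23 → r_n = 66.24 kN; interior l_c = 85 − 24 = 61 → r_n = 126.7 kN.
  R_n,bearing = 2·66.24 + 6·126.7 = 892.8 kN → 0.75 × 892.8 = 670 kN.
Bearing governs: 670 kN.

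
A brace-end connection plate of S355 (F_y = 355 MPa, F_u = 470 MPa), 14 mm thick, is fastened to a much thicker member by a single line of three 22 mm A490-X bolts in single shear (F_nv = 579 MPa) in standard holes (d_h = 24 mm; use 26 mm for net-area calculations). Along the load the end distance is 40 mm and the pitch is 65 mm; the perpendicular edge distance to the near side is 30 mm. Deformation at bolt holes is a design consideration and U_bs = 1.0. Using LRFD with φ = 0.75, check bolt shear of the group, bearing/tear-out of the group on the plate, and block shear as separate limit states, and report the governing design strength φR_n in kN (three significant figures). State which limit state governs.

395 kN (block shear governs)

Bolt shear: A_b = π·22²/4 = 380.1 mm²; R_n = 579 × 380.1 × 3 × 1 / 1000 = 660.3 kN → 0.75 × 660.3 = 495 kN.
Bearing: edge l_c = 28, r_n = 221.1 kN; interior l_c = 41, r_n = 323.7 kN; R_n = 221.1 + 2·323.7 = 868.6 kN → 651 kN.
Block shear: A_gv = 2380, A_nv = 1470, A_nt = 238 mm²; R_n = min(0.6F_uA_nv, 0.6F_yA_gv) + U_bs·F_u·A_nt = 526.4 kN → 395 kN.
Block shear governs: 395 kN.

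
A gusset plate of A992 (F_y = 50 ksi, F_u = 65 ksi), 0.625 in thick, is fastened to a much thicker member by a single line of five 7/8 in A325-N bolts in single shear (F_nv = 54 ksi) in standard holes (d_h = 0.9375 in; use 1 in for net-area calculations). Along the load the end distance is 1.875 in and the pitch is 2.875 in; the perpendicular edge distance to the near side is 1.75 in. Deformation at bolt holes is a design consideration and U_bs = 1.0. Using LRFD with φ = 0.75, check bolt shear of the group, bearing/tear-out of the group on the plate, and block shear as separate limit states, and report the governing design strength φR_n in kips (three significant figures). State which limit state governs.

122 kips (bolt shear governs)

Bolt shear: A_b = π·0.875²/4 = 0.6013 in²; R_n = 54 × 0.6013 × 5 × 1 = 162.4 kips → 0.75 × 162.4 = 122 kips.
Bearing: edge l_c = 1.406, r_n = 68.55 kips; interior l_c = 1.938, r_n = 85.31 kips; R_n = 68.55 + 4·85.31 = 409.8 kips → 307 kips.
Block shear: A_gv = 8.359, A_nv = 5.547, A_nt = 0.7812 in²; R_n = min(0.6F_uA_nv, 0.6F_yA_gv) + U_bs·F_u·A_nt = 267.1 kips → 200 kips.
Bolt shear governs: 122 kips.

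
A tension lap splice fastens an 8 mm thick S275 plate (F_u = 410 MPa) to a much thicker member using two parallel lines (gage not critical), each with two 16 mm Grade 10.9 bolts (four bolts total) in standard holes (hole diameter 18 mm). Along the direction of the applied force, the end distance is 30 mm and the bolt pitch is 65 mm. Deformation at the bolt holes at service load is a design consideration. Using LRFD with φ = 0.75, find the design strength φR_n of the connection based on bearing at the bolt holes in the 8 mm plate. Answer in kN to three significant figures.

313 kN

Per bolt r_n = 1.2 l_c t F_u ≤ 2.4 d t F_u; upper limit = 2.4 × 16 × 8 × 410 / 1000 = 126 kN.
Edge bolt: l_c = 30 − 18/2 = 21 mm → 1.2 × 21 × 8 × 410 / 1000 = 82.66 → r_n = 82.66 kN.
Interior bolts: l_c = 65 − 18 = 47 mm → 1.2 × 47 × 8 × 410 / 1000 = 185 → r_n = 126 kN.
R_n = 2 × 82.66 + 2 × 126 = 417.2 kN.
Design strength φR_n = 0.75 × 417.2 = 313 kN.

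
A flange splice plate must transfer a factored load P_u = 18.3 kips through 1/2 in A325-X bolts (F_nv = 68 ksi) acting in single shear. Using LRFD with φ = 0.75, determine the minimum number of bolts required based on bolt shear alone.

2 bolts

A_b = π·0.5²/4 = 0.1963 in².
Per-bolt design strength φR_n = 0.75 × 68 × 0.1963 × 1 = 10.01 kips.
n ≥ 18.3 / 10.01 = 1.827 → use 2 bolts.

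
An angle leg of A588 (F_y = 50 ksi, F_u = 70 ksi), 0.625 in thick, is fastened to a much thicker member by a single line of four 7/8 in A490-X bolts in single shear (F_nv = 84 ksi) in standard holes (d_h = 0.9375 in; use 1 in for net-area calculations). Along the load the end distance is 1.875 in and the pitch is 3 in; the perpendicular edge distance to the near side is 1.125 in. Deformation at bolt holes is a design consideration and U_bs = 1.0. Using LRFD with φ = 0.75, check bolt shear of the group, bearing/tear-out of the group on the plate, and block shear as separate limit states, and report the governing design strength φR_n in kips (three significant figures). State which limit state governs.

Bolt shear: A_b = π·0.875²/4 = 0.6013 in²; R_n = 84 × 0.6013 × 4 × 1 = 202 kips → 0.75 × 202 = 152 kips.
Bearing: edge l_c = 1.406, r_n = 73.83 kips; interior l_c = 2.062, r_n = 91.88 kips; R_n = 73.83 + 3·91.88 = 349.5 kips → 262 kips.
Block shear: A_gv = 6.797, A_nv = 4.609, A_nt = 0.3906 in²; R_n = min(0.6F_uA_nv, 0.6F_yA_gv) + U_bs·F_u·A_nt = 220.9 kips → 166 kips.
Bolt shear governs: 152 kips.

152 kips (bolt shear governs)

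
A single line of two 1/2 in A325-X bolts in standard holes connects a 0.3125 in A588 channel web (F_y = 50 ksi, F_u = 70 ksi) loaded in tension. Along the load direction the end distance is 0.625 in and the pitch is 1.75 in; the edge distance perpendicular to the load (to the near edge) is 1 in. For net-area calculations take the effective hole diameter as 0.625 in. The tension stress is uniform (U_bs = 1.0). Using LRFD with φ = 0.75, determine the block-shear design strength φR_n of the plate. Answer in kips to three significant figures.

25.4 kips

Shear plane L_v = 0.625 + 1·1.75 = 2.375 in; A_gv = 2.375 × 0.3125 = 0.7422 in².
A_nv = (2.375 − 1.5·0.625) × 0.3125 = 0.4492 in².
A_nt = (1 − 0.5·0.625) × 0.3125 = 0.2148 in².
0.6 F_u A_nv = 18.87 kips; 0.6 F_y A_gv = 22.27 kips → shear rupture governs the shear term.
R_n = 18.87 + 1.0 × 70 × 0.2148 = 33.91 kips.
Design strength φR_n = 0.75 × 33.91 = 25.4 kips.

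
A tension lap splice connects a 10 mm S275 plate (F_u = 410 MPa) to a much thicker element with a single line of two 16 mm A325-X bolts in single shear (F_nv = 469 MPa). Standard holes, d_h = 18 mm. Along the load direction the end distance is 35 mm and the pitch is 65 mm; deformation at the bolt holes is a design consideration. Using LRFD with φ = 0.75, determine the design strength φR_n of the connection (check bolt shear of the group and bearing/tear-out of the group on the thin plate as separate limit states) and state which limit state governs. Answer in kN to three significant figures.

Bolt shear: A_b = π·16²/4 = 201.1 mm²; R_n = 469 × 201.1 × 2 × 1 / 1000 = 188.6 kN → 0.75 × 188.6 = 141 kN.
Bearing (1.2 l_c t F_u ≤ 2.4 d t F_u): upper limit = 2.4·16·10·410 / 1000 = 157.4 kN.
  Edge l_c = 35 − 18/2 = 26 → r_n = 127.9 kN; interior l_c = 65 − 18 = 47 → r_n = 157.4 kN.
  R_n,bearing = 1·127.9 + 1·157.4 = 285.4 kN → 0.75 × 285.4 = 214 kN.
Bolt shear governs: 141 kN.

141 kN (bolt shear governs)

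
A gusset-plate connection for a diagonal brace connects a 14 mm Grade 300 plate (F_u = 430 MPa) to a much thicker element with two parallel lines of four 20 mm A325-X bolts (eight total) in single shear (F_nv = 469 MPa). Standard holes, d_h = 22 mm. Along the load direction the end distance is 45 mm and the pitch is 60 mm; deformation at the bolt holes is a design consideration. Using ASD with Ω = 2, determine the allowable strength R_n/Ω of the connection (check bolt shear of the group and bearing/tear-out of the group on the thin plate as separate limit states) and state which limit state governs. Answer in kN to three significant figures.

589 kN (bolt shear governs)

Bolt shear: A_b = π·20²/4 = 314.2 mm²; R_n = 469 × 314.2 × 8 × 1 / 1000 = 1179 kN → 1179 / 2 = 589 kN.
Bearing (1.2 l_c t F_u ≤ 2.4 d t F_u): upper limit = 2.4·20·14·430 / 1000 = 289 kN.
  Edge l_c = 45 − 22/2 = 34 → r_n = 245.6 kN; interior l_c = 60 − 22 = 38 → r_n = 274.5 kN.
  R_n,bearing = 2·245.6 + 6·274.5 = 2138 kN → 2138 / 2 = 1070 kN.
Bolt shear governs: 589 kN.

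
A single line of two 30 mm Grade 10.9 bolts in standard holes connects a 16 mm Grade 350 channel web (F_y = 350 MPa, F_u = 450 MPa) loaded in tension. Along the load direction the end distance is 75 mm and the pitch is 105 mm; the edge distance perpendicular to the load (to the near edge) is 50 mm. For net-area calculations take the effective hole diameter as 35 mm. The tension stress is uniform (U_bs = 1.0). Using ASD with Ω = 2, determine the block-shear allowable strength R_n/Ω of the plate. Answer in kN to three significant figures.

Shear plane L_v = 75 + 1·105 = 180 mm; A_gv = 180 × 16 = 2880 mm².
A_nv = (180 − 1.5·35) × 16 = 2040 mm².
A_nt = (50 − 0.5·35) × 16 = 520 mm².
0.6 F_u A_nv = 550.8 kN; 0.6 F_y A_gv = 604.8 kN → shear rupture governs the shear term.
R_n = 550.8 + 1.0 × 450 × 520 / 1000 = 784.8 kN.
Allowable strength R_n/Ω = 784.8 / 2 = 392 kN.

392 kN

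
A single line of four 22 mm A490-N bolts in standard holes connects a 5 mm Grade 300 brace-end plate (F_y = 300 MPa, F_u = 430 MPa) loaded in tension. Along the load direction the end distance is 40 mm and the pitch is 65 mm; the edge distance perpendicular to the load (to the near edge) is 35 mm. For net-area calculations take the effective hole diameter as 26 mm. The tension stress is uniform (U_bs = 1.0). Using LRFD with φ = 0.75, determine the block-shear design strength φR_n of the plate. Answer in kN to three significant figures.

175 kN

Shear plane L_v = 40 + 3·65 = 235 mm; A_gv = 235 × 5 = 1175 mm².
A_nv = (235 − 3.5·26) × 5 = 720 mm².
A_nt = (35 − 0.5·26) × 5 = 110 mm².
0.6 F_u A_nv = 185.8 kN; 0.6 F_y A_gv = 211.5 kN → shear rupture governs the shear term.
R_n = 185.8 + 1.0 × 430 × 110 / 1000 = 233.1 kN.
Design strength φR_n = 0.75 × 233.1 = 175 kN.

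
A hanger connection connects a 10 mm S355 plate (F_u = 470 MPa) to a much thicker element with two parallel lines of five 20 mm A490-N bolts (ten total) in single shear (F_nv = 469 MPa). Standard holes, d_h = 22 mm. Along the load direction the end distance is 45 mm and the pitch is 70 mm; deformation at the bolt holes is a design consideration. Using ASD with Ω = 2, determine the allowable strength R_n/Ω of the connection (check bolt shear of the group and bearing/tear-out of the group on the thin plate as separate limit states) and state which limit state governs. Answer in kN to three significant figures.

Bolt shear: A_b = π·20²/4 = 314.2 mm²; R_n = 469 × 314.2 × 10 × 1 / 1000 = 1473 kN → 1473 / 2 = 737 kN.
Bearing (1.2 l_c t F_u ≤ 2.4 d t F_u): upper limit = 2.4·20·10·470 / 1000 = 225.6 kN.
  Edge l_c = 45 − 22/2 = 34 → r_n = 191.8 kN; interior l_c = 70 − 22 = 48 → r_n = 225.6 kN.
  R_n,bearing = 2·191.8 + 8·225.6 = 2188 kN → 2188 / 2 = 1090 kN.
Bolt shear governs: 737 kN.

737 kN (bolt shear governs)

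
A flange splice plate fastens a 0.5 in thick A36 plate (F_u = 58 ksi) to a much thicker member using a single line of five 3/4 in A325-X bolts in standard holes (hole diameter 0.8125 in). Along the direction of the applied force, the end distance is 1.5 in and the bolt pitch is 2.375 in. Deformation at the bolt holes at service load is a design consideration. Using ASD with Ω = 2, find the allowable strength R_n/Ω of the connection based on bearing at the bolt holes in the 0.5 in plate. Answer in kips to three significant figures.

Per bolt r_n = 1.2 l_c t F_u ≤ 2.4 d t F_u; upper limit = 2.4 × 0.75 × 0.5 × 58 = 52.2 kips.
Edge bolt: l_c = 1.5 − 0.8125/2 = 1.094 in → 1.2 × 1.094 × 0.5 × 58 = 38.06 → r_n = 38.06 kips.
Interior bolts: l_c = 2.375 − 0.8125 = 1.562 in → 1.2 × 1.562 × 0.5 × 58 = 54.38 → r_n = 52.2 kips.
R_n = 1 × 38.06 + 4 × 52.2 = 246.9 kips.
Allowable strength R_n/Ω = 246.9 / 2 = 123 kips.

123 kips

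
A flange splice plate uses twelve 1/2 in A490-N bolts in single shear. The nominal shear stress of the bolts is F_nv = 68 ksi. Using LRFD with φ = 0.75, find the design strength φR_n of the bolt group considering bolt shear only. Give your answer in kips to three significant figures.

120 kips

A_b = π × 0.5² / 4 = 0.1963 in².
R_n = F_nv · A_b · n · n_s = 68 × 0.1963 × 12 × 1 = 160.2 kips.
Design strength φR_n = 0.75 × 160.2 = 120 kips.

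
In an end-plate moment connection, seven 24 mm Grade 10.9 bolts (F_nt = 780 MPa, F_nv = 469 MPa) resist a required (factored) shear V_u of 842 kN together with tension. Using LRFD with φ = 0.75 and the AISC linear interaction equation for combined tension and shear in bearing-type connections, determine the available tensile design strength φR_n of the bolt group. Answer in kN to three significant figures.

1010 kN

A_b = π·24²/4 = 452.4 mm²; f_rv = 842 × 1000 / (7 × 452.4) = 265.9 MPa.
F'_nt = 1.3 F_nt − (F_nt / φF_nv) f_rv = 1.3·780 − (780/(0.75·469))·265.9 = 424.4 MPa, capped at F_nt → F'_nt = 424.4 MPa.
R_n = F'_nt · A_b · n = 424.4 × 452.4 × 7 / 1000 = 1344 kN.
Design strength φR_n = 0.75 × 1344 = 1010 kN.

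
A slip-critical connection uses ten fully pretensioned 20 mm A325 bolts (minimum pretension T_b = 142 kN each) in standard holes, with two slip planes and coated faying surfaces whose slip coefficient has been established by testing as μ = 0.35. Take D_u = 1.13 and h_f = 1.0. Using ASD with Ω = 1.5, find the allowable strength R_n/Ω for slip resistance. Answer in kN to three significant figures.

749 kN

R_n = μ · D_u · h_f · T_b · n_s · n_b = 0.35 × 1.13 × 1.0 × 142 × 2 × 10 = 1123 kN.
Allowable strength R_n/Ω = 1123 / 1.5 = 749 kN.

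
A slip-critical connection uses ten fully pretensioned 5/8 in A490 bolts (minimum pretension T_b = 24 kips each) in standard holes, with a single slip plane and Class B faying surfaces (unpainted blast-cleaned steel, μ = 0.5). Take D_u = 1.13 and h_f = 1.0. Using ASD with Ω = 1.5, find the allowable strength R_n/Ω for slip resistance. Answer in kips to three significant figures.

R_n = μ · D_u · h_f · T_b · n_s · n_b = 0.5 × 1.13 × 1.0 × 24 × 1 × 10 = 135.6 kips.
Allowable strength R_n/Ω = 135.6 / 1.5 = 90.4 kips.

90.4 kips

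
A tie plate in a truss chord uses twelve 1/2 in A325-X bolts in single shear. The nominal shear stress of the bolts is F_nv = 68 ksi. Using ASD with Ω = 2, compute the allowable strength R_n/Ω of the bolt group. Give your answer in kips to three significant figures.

A_b = π × 0.5² / 4 = 0.1963 in².
R_n = F_nv · A_b · n · n_s = 68 × 0.1963 × 12 × 1 = 160.2 kips.
Allowable strength R_n/Ω = 160.2 / 2 = 80.1 kips.

80.1 kips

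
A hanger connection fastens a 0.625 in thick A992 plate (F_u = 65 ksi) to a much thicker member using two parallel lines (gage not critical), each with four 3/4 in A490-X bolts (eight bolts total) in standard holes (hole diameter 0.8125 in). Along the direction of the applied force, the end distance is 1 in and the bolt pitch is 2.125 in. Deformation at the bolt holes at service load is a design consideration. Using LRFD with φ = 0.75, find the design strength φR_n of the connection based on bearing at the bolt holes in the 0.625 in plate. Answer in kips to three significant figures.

Per bolt r_n = 1.2 l_c t F_u ≤ 2.4 d t F_u; upper limit = 2.4 × 0.75 × 0.625 × 65 = 73.12 kips.
Edge bolt: l_c = 1 − 0.8125/2 = 0.5938 in → 1.2 × 0.5938 × 0.625 × 65 = 28.95 → r_n = 28.95 kips.
Interior bolts: l_c = 2.125 − 0.8125 = 1.312 in → 1.2 × 1.312 × 0.625 × 65 = 63.98 → r_n = 63.98 kips.
R_n = 2 × 28.95 + 6 × 63.98 = 441.8 kips.
Design strength φR_n = 0.75 × 441.8 = 331 kips.

331 kips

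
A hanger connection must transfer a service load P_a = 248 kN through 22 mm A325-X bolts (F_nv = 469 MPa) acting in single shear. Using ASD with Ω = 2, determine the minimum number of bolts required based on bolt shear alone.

3 bolts

A_b = π·22²/4 = 380.1 mm².
Per-bolt allowable strength R_n/Ω = 469 × 380.1 × 1 / 1000 / 2 = 89.14 kN.
n ≥ 248 / 89.14 = 2.782 → use 3 bolts.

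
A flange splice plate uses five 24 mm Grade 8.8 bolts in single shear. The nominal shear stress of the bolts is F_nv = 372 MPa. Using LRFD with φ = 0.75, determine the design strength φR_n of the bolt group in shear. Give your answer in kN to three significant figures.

631 kN

A_b = π × 24² / 4 = 452.4 mm².
R_n = F_nv · A_b · n · n_s = 372 × 452.4 × 5 × 1 / 1000 = 841.4 kN.
Design strength φR_n = 0.75 × 841.4 = 631 kN.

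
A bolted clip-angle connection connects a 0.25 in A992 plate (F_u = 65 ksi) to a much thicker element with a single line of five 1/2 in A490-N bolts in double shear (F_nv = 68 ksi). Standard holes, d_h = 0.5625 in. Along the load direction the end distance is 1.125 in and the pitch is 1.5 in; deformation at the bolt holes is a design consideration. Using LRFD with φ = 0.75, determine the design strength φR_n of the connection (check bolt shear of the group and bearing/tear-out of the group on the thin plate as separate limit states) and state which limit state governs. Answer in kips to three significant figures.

67.2 kips (bearing governs)

Bolt shear: A_b = π·0.5²/4 = 0.1963 in²; R_n = 68 × 0.1963 × 5 × 2 = 133.5 kips → 0.75 × 133.5 = 100 kips.
Bearing (1.2 l_c t F_u ≤ 2.4 d t F_u): upper limit = 2.4·0.5·0.25·65 = 19.5 kips.
  Edge l_c = 1.125 − 0.5625/2 = 0.8438 → r_n = 16.45 kips; interior l_c = 1.5 − 0.5625 = 0.9375 → r_n = 18.28 kips.
  R_n,bearing = 1·16.45 + 4·18.28 = 89.58 kips → 0.75 × 89.58 = 67.2 kips.
Bearing governs: 67.2 kips.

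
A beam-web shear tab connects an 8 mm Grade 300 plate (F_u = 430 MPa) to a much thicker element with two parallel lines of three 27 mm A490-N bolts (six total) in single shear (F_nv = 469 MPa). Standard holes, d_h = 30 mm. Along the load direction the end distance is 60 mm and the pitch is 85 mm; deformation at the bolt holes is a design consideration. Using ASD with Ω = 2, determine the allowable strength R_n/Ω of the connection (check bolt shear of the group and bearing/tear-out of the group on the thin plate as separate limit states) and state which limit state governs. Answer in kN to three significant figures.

632 kN (bearing governs)

Bolt shear: A_b = π·27²/4 = 572.6 mm²; R_n = 469 × 572.6 × 6 × 1 / 1000 = 1611 kN → 1611 / 2 = 806 kN.
Bearing (1.2 l_c t F_u ≤ 2.4 d t F_u): upper limit = 2.4·27·8·430 / 1000 = 222.9 kN.
  Edge l_c = 60 − 30/2 = 45 → r_n = 185.8 kN; interior l_c = 85 − 30 = 55 → r_n = 222.9 kN.
  R_n,bearing = 2·185.8 + 4·222.9 = 1263 kN → 1263 / 2 = 632 kN.
Bearing governs: 632 kN.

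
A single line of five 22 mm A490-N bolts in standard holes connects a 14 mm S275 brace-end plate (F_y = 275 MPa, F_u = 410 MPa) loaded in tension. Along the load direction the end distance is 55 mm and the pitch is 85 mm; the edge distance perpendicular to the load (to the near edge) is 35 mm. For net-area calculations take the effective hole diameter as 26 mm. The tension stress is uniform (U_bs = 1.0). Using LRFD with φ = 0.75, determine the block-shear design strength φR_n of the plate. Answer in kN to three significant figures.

779 kN

Shear plane L_v = 55 + 4·85 = 395 mm; A_gv = 395 × 14 = 5530 mm².
A_nv = (395 − 4.5·26) × 14 = 3892 mm².
A_nt = (35 − 0.5·26) × 14 = 308 mm².
0.6 F_u A_nv = 957.4 kN; 0.6 F_y A_gv = 912.5 kN → shear yielding governs the shear term.
R_n = 912.5 + 1.0 × 410 × 308 / 1000 = 1039 kN.
Design strength φR_n = 0.75 × 1039 = 779 kN.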